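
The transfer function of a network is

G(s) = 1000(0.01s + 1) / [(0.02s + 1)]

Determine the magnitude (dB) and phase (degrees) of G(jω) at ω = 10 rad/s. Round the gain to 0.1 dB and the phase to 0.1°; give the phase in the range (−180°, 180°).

59.9 dB, -5.6°

At ω = 10 rad/s:
zero (1 + j10·0.01) = 1 + j0.1 → |·| ≈ 1.005, ∠ ≈ 5.71°
pole (1 + j10·0.02) = 1 + j0.2 → |·| ≈ 1.0198, ∠ ≈ 11.31°
|G| = 1000 · 1.005 / (1.0198) ≈ 985.49
Gain = 20 log₁₀(985.49) ≈ 59.87 dB
∠G = (5.71°) − (11.31°) = -5.60°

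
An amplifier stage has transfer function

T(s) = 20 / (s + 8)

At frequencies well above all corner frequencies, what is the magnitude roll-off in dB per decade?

-20 dB/decade

Each pole contributes −20 dB/decade at high frequency; each zero contributes +20 dB/decade.
Net: 0 zero(s) − 1 pole(s) → -20 dB/decade.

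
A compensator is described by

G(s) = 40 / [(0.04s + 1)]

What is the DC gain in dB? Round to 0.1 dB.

G(0) = 40 · 1 / 1 = 40
20 log₁₀(40) ≈ 32.04 dB

32.0 dB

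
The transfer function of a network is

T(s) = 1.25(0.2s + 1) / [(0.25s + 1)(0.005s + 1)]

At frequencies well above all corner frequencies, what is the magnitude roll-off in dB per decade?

-20 dB/decade

Each pole contributes −20 dB/decade at high frequency; each zero contributes +20 dB/decade.
Net: 1 zero(s) − 2 pole(s) → -20 dB/decade.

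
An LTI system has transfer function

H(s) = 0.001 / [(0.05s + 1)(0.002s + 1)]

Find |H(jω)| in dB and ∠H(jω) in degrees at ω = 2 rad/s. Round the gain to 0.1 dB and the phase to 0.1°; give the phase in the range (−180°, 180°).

-60.0 dB, -5.9°

At ω = 2 rad/s:
pole (1 + j2·0.05) = 1 + j0.1 → |·| ≈ 1.005, ∠ ≈ 5.71°
pole (1 + j2·0.002) = 1 + j0.004 → |·| ≈ 1, ∠ ≈ 0.23°
|H| = 0.001 · 1 / (1.005 · 1) ≈ 0.00099502
Gain = 20 log₁₀(0.00099502) ≈ -60.04 dB
∠H = (0°) − (5.71° + 0.23°) = -5.94°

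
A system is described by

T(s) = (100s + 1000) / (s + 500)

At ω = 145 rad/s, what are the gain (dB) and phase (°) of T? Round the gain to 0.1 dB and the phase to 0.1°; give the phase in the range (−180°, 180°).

28.9 dB, 69.9°

Substitute s = j145:
Numerator: 100(j145) + 1000 = 1000 + j14500
Denominator: (j145) + 500 = 500 + j145
|N| = √(1000² + 14500²) ≈ 14534, ∠N ≈ 86.05°
|D| = √(500² + 145²) ≈ 520.6, ∠D ≈ 16.17°
|T| = 14534 / 520.6 ≈ 27.918
Gain = 20 log₁₀(27.918) ≈ 28.92 dB
∠T = 86.05° − 16.17° = 69.88°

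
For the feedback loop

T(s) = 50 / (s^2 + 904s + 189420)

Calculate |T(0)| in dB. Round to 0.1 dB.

-71.6 dB

T(0) = 50 / 189420 ≈ 0.00026396
20 log₁₀(0.00026396) ≈ -71.57 dB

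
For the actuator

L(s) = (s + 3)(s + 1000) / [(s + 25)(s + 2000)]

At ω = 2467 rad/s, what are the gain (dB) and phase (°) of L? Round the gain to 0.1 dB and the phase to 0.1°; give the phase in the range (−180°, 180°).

At s = jω = j2467:
zero (s+3): 3 + j2467 → |·| = √(3²+2467²) = √6086098 ≈ 2467, ∠ = arctan(2467/3) ≈ 89.93°
zero (s+1000): 1000 + j2467 → |·| = √(1000²+2467²) = √7086089 ≈ 2662, ∠ = arctan(2467/1000) ≈ 67.93°
pole (s+25): 25 + j2467 → |·| = √(25²+2467²) = √6086714 ≈ 2467.1, ∠ = arctan(2467/25) ≈ 89.42°
pole (s+2000): 2000 + j2467 → |·| = √(2000²+2467²) = √10086089 ≈ 3175.9, ∠ = arctan(2467/2000) ≈ 50.97°
|L| = 1 · 6.5672e+06 / 7.8353e+06 ≈ 0.83816
Gain = 20 log₁₀(0.83816) ≈ -1.53 dB
∠L = 157.86° − 140.39° = 17.47°

-1.5 dB, 17.5°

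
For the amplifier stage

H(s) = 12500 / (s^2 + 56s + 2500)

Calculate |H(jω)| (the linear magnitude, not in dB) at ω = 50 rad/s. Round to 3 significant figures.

4.46

At s = jω = j50:
quadratic: (j50)² + 56·j50 + 2500 = 0 + j2800 → |·| ≈ 2800, ∠ ≈ 90.00°
|H| = 12500 / 2800 ≈ 4.4643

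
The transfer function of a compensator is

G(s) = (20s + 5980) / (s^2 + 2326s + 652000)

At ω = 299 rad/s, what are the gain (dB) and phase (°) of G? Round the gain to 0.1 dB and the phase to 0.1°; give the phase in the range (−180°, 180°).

Substitute s = j299:
Numerator: 20(j299) + 5980 = 5980 + j5980
Denominator: (j299)^2 + 2326(j299) + 652000 = 562599 + j695474
|N| = √(5980² + 5980²) ≈ 8457, ∠N ≈ 45.00°
|D| = √(562599² + 695474²) ≈ 8.9454e+05, ∠D ≈ 51.03°
|G| = 8457 / 8.9454e+05 ≈ 0.009454
Gain = 20 log₁₀(0.009454) ≈ -40.49 dB
∠G = 45.00° − 51.03° = -6.03°

-40.5 dB, -6.0°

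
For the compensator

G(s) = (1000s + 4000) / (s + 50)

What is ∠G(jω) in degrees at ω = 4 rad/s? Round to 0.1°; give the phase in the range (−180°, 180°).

40.4°

Substitute s = j4:
Numerator: 1000(j4) + 4000 = 4000 + j4000
Denominator: (j4) + 50 = 50 + j4
|N| = √(4000² + 4000²) ≈ 5656.9, ∠N ≈ 45.00°
|D| = √(50² + 4²) ≈ 50.16, ∠D ≈ 4.57°
∠G = 45.00° − 4.57° = 40.43°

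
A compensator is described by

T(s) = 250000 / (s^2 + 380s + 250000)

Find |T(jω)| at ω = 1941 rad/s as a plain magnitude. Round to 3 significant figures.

At s = jω = j1941:
quadratic: (j1941)² + 380·j1941 + 250000 = -3517481 + j737580 → |·| ≈ 3.594e+06, ∠ ≈ 168.16°
|T| = 250000 / 3.594e+06 ≈ 0.06956

0.0696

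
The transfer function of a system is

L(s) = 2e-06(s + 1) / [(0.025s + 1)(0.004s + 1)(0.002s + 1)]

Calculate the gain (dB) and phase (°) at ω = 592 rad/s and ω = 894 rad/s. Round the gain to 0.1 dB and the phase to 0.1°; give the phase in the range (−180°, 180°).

ω = 592: -94.0 dB, -113.2°; ω = 894: -99.6 dB, -132.7°

At ω = 592 rad/s:
zero (1 + j592·1) = 1 + j592 → |·| ≈ 592, ∠ ≈ 89.90°
pole (1 + j592·0.025) = 1 + j14.8 → |·| ≈ 14.834, ∠ ≈ 86.13°
pole (1 + j592·0.004) = 1 + j2.368 → |·| ≈ 2.5705, ∠ ≈ 67.11°
pole (1 + j592·0.002) = 1 + j1.184 → |·| ≈ 1.5498, ∠ ≈ 49.82°
|L| = 2e-06 · 592 / (14.834 · 2.5705 · 1.5498) ≈ 2.0035e-05
Gain = 20 log₁₀(2.0035e-05) ≈ -93.96 dB
∠L = (89.90°) − (86.13° + 67.11° + 49.82°) = -113.16°

At ω = 894 rad/s:
zero (1 + j894·1) = 1 + j894 → |·| ≈ 894, ∠ ≈ 89.94°
pole (1 + j894·0.025) = 1 + j22.35 → |·| ≈ 22.372, ∠ ≈ 87.44°
pole (1 + j894·0.004) = 1 + j3.576 → |·| ≈ 3.7132, ∠ ≈ 74.38°
pole (1 + j894·0.002) = 1 + j1.788 → |·| ≈ 2.0486, ∠ ≈ 60.78°
|L| = 2e-06 · 894 / (22.372 · 3.7132 · 2.0486) ≈ 1.0506e-05
Gain = 20 log₁₀(1.0506e-05) ≈ -99.57 dB
∠L = (89.94°) − (87.44° + 74.38° + 60.78°) = -132.66°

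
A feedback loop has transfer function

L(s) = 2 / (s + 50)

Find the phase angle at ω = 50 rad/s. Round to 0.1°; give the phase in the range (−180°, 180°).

-45.0°

Substitute s = j50:
Numerator: 2 = 2 + j0
Denominator: (j50) + 50 = 50 + j50
|N| = √(2² + 0²) ≈ 2, ∠N ≈ 0.00°
|D| = √(50² + 50²) ≈ 70.711, ∠D ≈ 45.00°
∠L = 0.00° − 45.00° = -45.00°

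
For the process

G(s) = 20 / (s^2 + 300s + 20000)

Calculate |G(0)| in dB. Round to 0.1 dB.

G(0) = 20 / 20000 = 0.001
20 log₁₀(0.001) ≈ -60.00 dB

-60.0 dB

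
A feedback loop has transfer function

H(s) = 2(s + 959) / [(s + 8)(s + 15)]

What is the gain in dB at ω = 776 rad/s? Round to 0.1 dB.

-47.8 dB

At s = jω = j776:
zero (s+959): 959 + j776 → |·| = √(959²+776²) = √1521857 ≈ 1233.6, ∠ = arctan(776/959) ≈ 38.98°
pole (s+8): 8 + j776 → |·| = √(8²+776²) = √602240 ≈ 776.04, ∠ = arctan(776/8) ≈ 89.41°
pole (s+15): 15 + j776 → |·| = √(15²+776²) = √602401 ≈ 776.14, ∠ = arctan(776/15) ≈ 88.89°
|H| = 2 · 1233.6 / 6.0232e+05 ≈ 0.0040962
Gain = 20 log₁₀(0.0040962) ≈ -47.75 dB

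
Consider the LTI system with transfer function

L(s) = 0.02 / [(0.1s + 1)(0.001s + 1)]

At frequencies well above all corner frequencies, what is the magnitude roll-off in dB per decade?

-40 dB/decade

Each pole contributes −20 dB/decade at high frequency; each zero contributes +20 dB/decade.
Net: 0 zero(s) − 2 pole(s) → -40 dB/decade.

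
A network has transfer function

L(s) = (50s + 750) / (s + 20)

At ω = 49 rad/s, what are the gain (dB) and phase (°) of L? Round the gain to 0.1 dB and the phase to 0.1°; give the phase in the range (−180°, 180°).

33.7 dB, 5.2°

Substitute s = j49:
Numerator: 50(j49) + 750 = 750 + j2450
Denominator: (j49) + 20 = 20 + j49
|N| = √(750² + 2450²) ≈ 2562.2, ∠N ≈ 72.98°
|D| = √(20² + 49²) ≈ 52.924, ∠D ≈ 67.80°
|L| = 2562.2 / 52.924 ≈ 48.413
Gain = 20 log₁₀(48.413) ≈ 33.70 dB
∠L = 72.98° − 67.80° = 5.18°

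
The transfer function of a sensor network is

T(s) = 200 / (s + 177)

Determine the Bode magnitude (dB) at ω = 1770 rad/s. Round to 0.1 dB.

At s = jω = j1770:
pole (s+177): 177 + j1770 → |·| = √(177²+1770²) = √3164229 ≈ 1778.8, ∠ = arctan(1770/177) ≈ 84.29°
|T| = 200 / 1778.8 ≈ 0.11244
Gain = 20 log₁₀(0.11244) ≈ -18.98 dB

-19.0 dB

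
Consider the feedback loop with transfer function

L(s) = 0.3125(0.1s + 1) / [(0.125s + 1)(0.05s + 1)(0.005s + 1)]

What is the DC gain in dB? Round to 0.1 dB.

L(0) = 0.3125 · 1 / 1 = 0.3125
20 log₁₀(0.3125) ≈ -10.10 dB

-10.1 dB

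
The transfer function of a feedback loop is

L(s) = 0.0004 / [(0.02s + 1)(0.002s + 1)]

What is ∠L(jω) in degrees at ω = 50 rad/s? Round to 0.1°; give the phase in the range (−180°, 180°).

At ω = 50 rad/s:
pole (1 + j50·0.02) = 1 + j1 → |·| ≈ 1.4142, ∠ ≈ 45.00°
pole (1 + j50·0.002) = 1 + j0.1 → |·| ≈ 1.005, ∠ ≈ 5.71°
∠L = (0°) − (45.00° + 5.71°) = -50.71°

-50.7°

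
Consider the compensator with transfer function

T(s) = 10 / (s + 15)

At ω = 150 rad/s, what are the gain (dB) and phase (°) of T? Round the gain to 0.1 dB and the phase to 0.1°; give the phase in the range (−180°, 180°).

Substitute s = j150:
Numerator: 10 = 10 + j0
Denominator: (j150) + 15 = 15 + j150
|N| = √(10² + 0²) ≈ 10, ∠N ≈ 0.00°
|D| = √(15² + 150²) ≈ 150.75, ∠D ≈ 84.29°
|T| = 10 / 150.75 ≈ 0.066335
Gain = 20 log₁₀(0.066335) ≈ -23.57 dB
∠T = 0.00° − 84.29° = -84.29°

-23.6 dB, -84.3°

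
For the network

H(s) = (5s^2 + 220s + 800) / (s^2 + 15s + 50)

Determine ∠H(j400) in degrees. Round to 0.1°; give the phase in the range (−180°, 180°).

-4.1°

Substitute s = j400:
Numerator: 5(j400)^2 + 220(j400) + 800 = -799200 + j88000
Denominator: (j400)^2 + 15(j400) + 50 = -159950 + j6000
|N| = √(799200² + 88000²) ≈ 8.0403e+05, ∠N ≈ 173.72°
|D| = √(159950² + 6000²) ≈ 1.6006e+05, ∠D ≈ 177.85°
∠H = 173.72° − 177.85° = -4.13°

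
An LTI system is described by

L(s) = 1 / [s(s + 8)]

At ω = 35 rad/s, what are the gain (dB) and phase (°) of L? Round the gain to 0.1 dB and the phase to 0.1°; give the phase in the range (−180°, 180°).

At s = jω = j35:
pole (s+8): 8 + j35 → |·| = √(8²+35²) = √1289 ≈ 35.903, ∠ = arctan(35/8) ≈ 77.12°
pole at origin: |s| = 35, ∠ = 90.00° (in denominator)
|L| = 1 / 1256.6 ≈ 0.0007958
Gain = 20 log₁₀(0.0007958) ≈ -61.98 dB
∠L = 0.00° − 167.12° = -167.12°

-62.0 dB, -167.1°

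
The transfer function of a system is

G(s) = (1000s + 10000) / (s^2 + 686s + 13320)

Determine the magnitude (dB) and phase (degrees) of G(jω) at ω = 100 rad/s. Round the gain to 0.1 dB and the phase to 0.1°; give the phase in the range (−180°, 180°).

3.3 dB, -2.9°

Substitute s = j100:
Numerator: 1000(j100) + 10000 = 10000 + j100000
Denominator: (j100)^2 + 686(j100) + 13320 = 3320 + j68600
|N| = √(10000² + 100000²) ≈ 1.005e+05, ∠N ≈ 84.29°
|D| = √(3320² + 68600²) ≈ 68680, ∠D ≈ 87.23°
|G| = 1.005e+05 / 68680 ≈ 1.4633
Gain = 20 log₁₀(1.4633) ≈ 3.31 dB
∠G = 84.29° − 87.23° = -2.94°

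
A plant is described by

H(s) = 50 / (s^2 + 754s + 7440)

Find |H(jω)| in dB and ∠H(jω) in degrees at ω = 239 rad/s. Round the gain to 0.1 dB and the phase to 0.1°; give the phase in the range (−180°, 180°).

Substitute s = j239:
Numerator: 50 = 50 + j0
Denominator: (j239)^2 + 754(j239) + 7440 = -49681 + j180206
|N| = √(50² + 0²) ≈ 50, ∠N ≈ 0.00°
|D| = √(49681² + 180206²) ≈ 1.8693e+05, ∠D ≈ 105.41°
|H| = 50 / 1.8693e+05 ≈ 0.00026748
Gain = 20 log₁₀(0.00026748) ≈ -71.45 dB
∠H = 0.00° − 105.41° = -105.41°

-71.5 dB, -105.4°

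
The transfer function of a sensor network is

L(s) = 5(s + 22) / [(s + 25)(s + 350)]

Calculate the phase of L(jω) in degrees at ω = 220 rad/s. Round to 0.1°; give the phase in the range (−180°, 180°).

-31.4°

At s = jω = j220:
zero (s+22): 22 + j220 → |·| = √(22²+220²) = √48884 ≈ 221.1, ∠ = arctan(220/22) ≈ 84.29°
pole (s+25): 25 + j220 → |·| = √(25²+220²) = √49025 ≈ 221.42, ∠ = arctan(220/25) ≈ 83.52°
pole (s+350): 350 + j220 → |·| = √(350²+220²) = √170900 ≈ 413.4, ∠ = arctan(220/350) ≈ 32.15°
∠L = 84.29° − 115.67° = -31.38°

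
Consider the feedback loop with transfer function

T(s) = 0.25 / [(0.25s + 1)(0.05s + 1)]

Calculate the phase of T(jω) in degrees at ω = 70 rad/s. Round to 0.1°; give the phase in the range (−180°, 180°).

-160.8°

At ω = 70 rad/s:
pole (1 + j70·0.25) = 1 + j17.5 → |·| ≈ 17.529, ∠ ≈ 86.73°
pole (1 + j70·0.05) = 1 + j3.5 → |·| ≈ 3.6401, ∠ ≈ 74.05°
∠T = (0°) − (86.73° + 74.05°) = -160.78°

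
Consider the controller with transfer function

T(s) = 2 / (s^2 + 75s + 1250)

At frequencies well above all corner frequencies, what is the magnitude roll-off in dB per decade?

Each pole contributes −20 dB/decade at high frequency; each zero contributes +20 dB/decade.
Net: 0 zero(s) − 2 pole(s) → -40 dB/decade.

-40 dB/decade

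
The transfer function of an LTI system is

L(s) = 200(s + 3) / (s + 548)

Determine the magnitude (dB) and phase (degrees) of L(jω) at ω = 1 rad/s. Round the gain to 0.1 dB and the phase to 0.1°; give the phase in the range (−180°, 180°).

1.2 dB, 18.3°

At s = jω = j1:
zero (s+3): 3 + j1 → |·| = √(3²+1²) = √10 ≈ 3.1623, ∠ = arctan(1/3) ≈ 18.43°
pole (s+548): 548 + j1 → |·| = √(548²+1²) = √300305 ≈ 548, ∠ = arctan(1/548) ≈ 0.10°
|L| = 200 · 3.1623 / 548 ≈ 1.1541
Gain = 20 log₁₀(1.1541) ≈ 1.24 dB
∠L = 18.43° − 0.10° = 18.33°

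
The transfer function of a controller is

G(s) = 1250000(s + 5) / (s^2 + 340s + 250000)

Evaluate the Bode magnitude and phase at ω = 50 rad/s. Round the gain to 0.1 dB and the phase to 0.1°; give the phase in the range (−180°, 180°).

48.1 dB, 80.4°

At s = jω = j50:
zero (s+5): 5 + j50 → |·| = √(5²+50²) = √2525 ≈ 50.249, ∠ = arctan(50/5) ≈ 84.29°
quadratic: (j50)² + 340·j50 + 250000 = 247500 + j17000 → |·| ≈ 2.4808e+05, ∠ ≈ 3.93°
|G| = 1250000 · 50.249 / 2.4808e+05 ≈ 253.19
Gain = 20 log₁₀(253.19) ≈ 48.07 dB
∠G = 84.29° − 3.93° = 80.36°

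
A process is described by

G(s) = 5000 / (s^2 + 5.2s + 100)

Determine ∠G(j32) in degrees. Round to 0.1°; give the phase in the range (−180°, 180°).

At s = jω = j32:
quadratic: (j32)² + 5.2·j32 + 100 = -924 + j166.4 → |·| ≈ 938.86, ∠ ≈ 169.79°
∠G = 0.00° − 169.79° = -169.79°

-169.8°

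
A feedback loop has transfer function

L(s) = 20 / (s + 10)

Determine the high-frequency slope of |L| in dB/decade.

-20 dB/decade

Each pole contributes −20 dB/decade at high frequency; each zero contributes +20 dB/decade.
Net: 0 zero(s) − 1 pole(s) → -20 dB/decade.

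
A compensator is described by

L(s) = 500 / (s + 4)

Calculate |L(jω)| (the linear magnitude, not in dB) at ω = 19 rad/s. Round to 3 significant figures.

25.8

Substitute s = j19:
Numerator: 500 = 500 + j0
Denominator: (j19) + 4 = 4 + j19
|N| = √(500² + 0²) ≈ 500, ∠N ≈ 0.00°
|D| = √(4² + 19²) ≈ 19.416, ∠D ≈ 78.11°
|L| = 500 / 19.416 ≈ 25.752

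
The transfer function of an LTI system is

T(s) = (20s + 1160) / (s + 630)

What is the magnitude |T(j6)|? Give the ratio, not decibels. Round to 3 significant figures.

1.85

Substitute s = j6:
Numerator: 20(j6) + 1160 = 1160 + j120
Denominator: (j6) + 630 = 630 + j6
|N| = √(1160² + 120²) ≈ 1166.2, ∠N ≈ 5.91°
|D| = √(630² + 6²) ≈ 630.03, ∠D ≈ 0.55°
|T| = 1166.2 / 630.03 ≈ 1.851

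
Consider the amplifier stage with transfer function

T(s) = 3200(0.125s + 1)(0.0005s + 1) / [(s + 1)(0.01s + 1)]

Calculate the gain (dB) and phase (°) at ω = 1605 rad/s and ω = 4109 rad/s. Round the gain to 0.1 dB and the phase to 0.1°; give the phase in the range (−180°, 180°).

At ω = 1605 rad/s:
zero (1 + j1605·0.125) = 1 + j200.625 → |·| ≈ 200.63, ∠ ≈ 89.71°
zero (1 + j1605·0.0005) = 1 + j0.8025 → |·| ≈ 1.2822, ∠ ≈ 38.75°
pole (1 + j1605·1) = 1 + j1605 → |·| ≈ 1605, ∠ ≈ 89.96°
pole (1 + j1605·0.01) = 1 + j16.05 → |·| ≈ 16.081, ∠ ≈ 86.43°
|T| = 3200 · 200.63 · 1.2822 / (1605 · 16.081) ≈ 31.894
Gain = 20 log₁₀(31.894) ≈ 30.07 dB
∠T = (89.71° + 38.75°) − (89.96° + 86.43°) = -47.93°

At ω = 4109 rad/s:
zero (1 + j4109·0.125) = 1 + j513.625 → |·| ≈ 513.63, ∠ ≈ 89.89°
zero (1 + j4109·0.0005) = 1 + j2.0545 → |·| ≈ 2.2849, ∠ ≈ 64.05°
pole (1 + j4109·1) = 1 + j4109 → |·| ≈ 4109, ∠ ≈ 89.99°
pole (1 + j4109·0.01) = 1 + j41.09 → |·| ≈ 41.102, ∠ ≈ 88.61°
|T| = 3200 · 513.63 · 2.2849 / (4109 · 41.102) ≈ 22.237
Gain = 20 log₁₀(22.237) ≈ 26.94 dB
∠T = (89.89° + 64.05°) − (89.99° + 88.61°) = -24.66°

ω = 1605: 30.1 dB, -47.9°; ω = 4109: 26.9 dB, -24.7°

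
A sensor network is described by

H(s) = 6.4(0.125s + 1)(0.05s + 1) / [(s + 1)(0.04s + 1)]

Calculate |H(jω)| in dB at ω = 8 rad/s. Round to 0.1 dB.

At ω = 8 rad/s:
zero (1 + j8·0.125) = 1 + j1 → |·| ≈ 1.4142, ∠ ≈ 45.00°
zero (1 + j8·0.05) = 1 + j0.4 → |·| ≈ 1.077, ∠ ≈ 21.80°
pole (1 + j8·1) = 1 + j8 → |·| ≈ 8.0623, ∠ ≈ 82.87°
pole (1 + j8·0.04) = 1 + j0.32 → |·| ≈ 1.05, ∠ ≈ 17.74°
|H| = 6.4 · 1.4142 · 1.077 / (8.0623 · 1.05) ≈ 1.1515
Gain = 20 log₁₀(1.1515) ≈ 1.23 dB

1.2 dB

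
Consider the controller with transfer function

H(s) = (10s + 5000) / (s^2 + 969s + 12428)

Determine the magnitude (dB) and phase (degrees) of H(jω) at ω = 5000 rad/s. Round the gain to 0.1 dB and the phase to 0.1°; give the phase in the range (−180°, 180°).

-54.1 dB, -84.7°

Substitute s = j5000:
Numerator: 10(j5000) + 5000 = 5000 + j50000
Denominator: (j5000)^2 + 969(j5000) + 12428 = -24987572 + j4845000
|N| = √(5000² + 50000²) ≈ 50249, ∠N ≈ 84.29°
|D| = √(24987572² + 4845000²) ≈ 2.5453e+07, ∠D ≈ 169.03°
|H| = 50249 / 2.5453e+07 ≈ 0.0019742
Gain = 20 log₁₀(0.0019742) ≈ -54.09 dB
∠H = 84.29° − 169.03° = -84.74°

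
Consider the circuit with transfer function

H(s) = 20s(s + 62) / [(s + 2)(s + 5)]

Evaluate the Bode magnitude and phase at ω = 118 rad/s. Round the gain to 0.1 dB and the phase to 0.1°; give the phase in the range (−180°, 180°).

27.1 dB, -24.3°

At s = jω = j118:
zero (s+62): 62 + j118 → |·| = √(62²+118²) = √17768 ≈ 133.3, ∠ = arctan(118/62) ≈ 62.28°
zero at origin: s = j118 → |·| = 118, ∠ = 90.00°
pole (s+2): 2 + j118 → |·| = √(2²+118²) = √13928 ≈ 118.02, ∠ = arctan(118/2) ≈ 89.03°
pole (s+5): 5 + j118 → |·| = √(5²+118²) = √13949 ≈ 118.11, ∠ = arctan(118/5) ≈ 87.57°
|H| = 20 · 15729 / 13939 ≈ 22.568
Gain = 20 log₁₀(22.568) ≈ 27.07 dB
∠H = 152.28° − 176.60° = -24.32°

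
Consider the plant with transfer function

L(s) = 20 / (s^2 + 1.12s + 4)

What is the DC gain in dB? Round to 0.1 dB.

14.0 dB

L(0) = 20 / 4 = 5
20 log₁₀(5) ≈ 13.98 dB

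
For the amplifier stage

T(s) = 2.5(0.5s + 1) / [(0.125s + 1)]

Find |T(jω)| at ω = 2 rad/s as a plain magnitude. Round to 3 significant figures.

At ω = 2 rad/s:
zero (1 + j2·0.5) = 1 + j1 → |·| ≈ 1.4142, ∠ ≈ 45.00°
pole (1 + j2·0.125) = 1 + j0.25 → |·| ≈ 1.0308, ∠ ≈ 14.04°
|T| = 2.5 · 1.4142 / (1.0308) ≈ 3.4299

3.43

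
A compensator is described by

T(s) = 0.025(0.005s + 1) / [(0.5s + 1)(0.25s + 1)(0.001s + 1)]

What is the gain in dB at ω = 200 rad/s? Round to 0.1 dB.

-103.2 dB

At ω = 200 rad/s:
zero (1 + j200·0.005) = 1 + j1 → |·| ≈ 1.4142, ∠ ≈ 45.00°
pole (1 + j200·0.5) = 1 + j100 → |·| ≈ 100, ∠ ≈ 89.43°
pole (1 + j200·0.25) = 1 + j50 → |·| ≈ 50.01, ∠ ≈ 88.85°
pole (1 + j200·0.001) = 1 + j0.2 → |·| ≈ 1.0198, ∠ ≈ 11.31°
|T| = 0.025 · 1.4142 / (100 · 50.01 · 1.0198) ≈ 6.9323e-06
Gain = 20 log₁₀(6.9323e-06) ≈ -103.18 dB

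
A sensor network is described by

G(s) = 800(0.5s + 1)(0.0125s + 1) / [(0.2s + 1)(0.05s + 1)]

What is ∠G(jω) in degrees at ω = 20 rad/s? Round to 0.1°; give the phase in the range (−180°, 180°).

At ω = 20 rad/s:
zero (1 + j20·0.5) = 1 + j10 → |·| ≈ 10.05, ∠ ≈ 84.29°
zero (1 + j20·0.0125) = 1 + j0.25 → |·| ≈ 1.0308, ∠ ≈ 14.04°
pole (1 + j20·0.2) = 1 + j4 → |·| ≈ 4.1231, ∠ ≈ 75.96°
pole (1 + j20·0.05) = 1 + j1 → |·| ≈ 1.4142, ∠ ≈ 45.00°
∠G = (84.29° + 14.04°) − (75.96° + 45.00°) = -22.63°

-22.6°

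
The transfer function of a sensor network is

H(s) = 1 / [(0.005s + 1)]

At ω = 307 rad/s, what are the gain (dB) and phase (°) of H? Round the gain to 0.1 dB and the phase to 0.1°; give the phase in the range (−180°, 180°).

-5.3 dB, -56.9°

At ω = 307 rad/s:
pole (1 + j307·0.005) = 1 + j1.535 → |·| ≈ 1.832, ∠ ≈ 56.92°
|H| = 1 · 1 / (1.832) ≈ 0.54585
Gain = 20 log₁₀(0.54585) ≈ -5.26 dB
∠H = (0°) − (56.92°) = -56.92°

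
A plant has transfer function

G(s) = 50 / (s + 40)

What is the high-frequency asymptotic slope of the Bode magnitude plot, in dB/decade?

-20 dB/decade

Each pole contributes −20 dB/decade at high frequency; each zero contributes +20 dB/decade.
Net: 0 zero(s) − 1 pole(s) → -20 dB/decade.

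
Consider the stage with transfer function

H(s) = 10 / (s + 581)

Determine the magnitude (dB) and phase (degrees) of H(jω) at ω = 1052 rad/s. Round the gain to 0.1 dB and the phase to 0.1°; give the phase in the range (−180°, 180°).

Substitute s = j1052:
Numerator: 10 = 10 + j0
Denominator: (j1052) + 581 = 581 + j1052
|N| = √(10² + 0²) ≈ 10, ∠N ≈ 0.00°
|D| = √(581² + 1052²) ≈ 1201.8, ∠D ≈ 61.09°
|H| = 10 / 1201.8 ≈ 0.0083209
Gain = 20 log₁₀(0.0083209) ≈ -41.60 dB
∠H = 0.00° − 61.09° = -61.09°

-41.6 dB, -61.1°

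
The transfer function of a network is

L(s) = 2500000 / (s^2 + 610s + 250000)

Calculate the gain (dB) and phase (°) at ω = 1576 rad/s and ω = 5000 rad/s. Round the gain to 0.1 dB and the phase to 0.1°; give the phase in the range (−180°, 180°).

ω = 1576: 0.2 dB, -156.7°; ω = 5000: -20.0 dB, -173.0°

At s = jω = j1576:
quadratic: (j1576)² + 610·j1576 + 250000 = -2233776 + j961360 → |·| ≈ 2.4319e+06, ∠ ≈ 156.71°
|L| = 2500000 / 2.4319e+06 ≈ 1.028
Gain = 20 log₁₀(1.028) ≈ 0.24 dB
∠L = 0.00° − 156.71° = -156.71°

At s = jω = j5000:
quadratic: (j5000)² + 610·j5000 + 250000 = -24750000 + j3050000 → |·| ≈ 2.4937e+07, ∠ ≈ 172.97°
|L| = 2500000 / 2.4937e+07 ≈ 0.10025
Gain = 20 log₁₀(0.10025) ≈ -19.98 dB
∠L = 0.00° − 172.97° = -172.97°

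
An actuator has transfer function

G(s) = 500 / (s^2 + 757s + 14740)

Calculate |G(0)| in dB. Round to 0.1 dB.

-29.4 dB

G(0) = 500 / 14740 ≈ 0.033921
20 log₁₀(0.033921) ≈ -29.39 dB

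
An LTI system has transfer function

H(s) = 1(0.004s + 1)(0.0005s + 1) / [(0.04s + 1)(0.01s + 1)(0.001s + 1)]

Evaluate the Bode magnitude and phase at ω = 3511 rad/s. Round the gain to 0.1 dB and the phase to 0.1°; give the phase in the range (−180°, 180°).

-56.0 dB, -105.8°

At ω = 3511 rad/s:
zero (1 + j3511·0.004) = 1 + j14.044 → |·| ≈ 14.08, ∠ ≈ 85.93°
zero (1 + j3511·0.0005) = 1 + j1.7555 → |·| ≈ 2.0203, ∠ ≈ 60.33°
pole (1 + j3511·0.04) = 1 + j140.44 → |·| ≈ 140.44, ∠ ≈ 89.59°
pole (1 + j3511·0.01) = 1 + j35.11 → |·| ≈ 35.124, ∠ ≈ 88.37°
pole (1 + j3511·0.001) = 1 + j3.511 → |·| ≈ 3.6506, ∠ ≈ 74.10°
|H| = 1 · 14.08 · 2.0203 / (140.44 · 35.124 · 3.6506) ≈ 0.0015796
Gain = 20 log₁₀(0.0015796) ≈ -56.03 dB
∠H = (85.93° + 60.33°) − (89.59° + 88.37° + 74.10°) = -105.80°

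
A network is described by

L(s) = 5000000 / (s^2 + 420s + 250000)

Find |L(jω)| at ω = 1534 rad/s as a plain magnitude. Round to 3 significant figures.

2.27

At s = jω = j1534:
quadratic: (j1534)² + 420·j1534 + 250000 = -2103156 + j644280 → |·| ≈ 2.1996e+06, ∠ ≈ 162.97°
|L| = 5000000 / 2.1996e+06 ≈ 2.2731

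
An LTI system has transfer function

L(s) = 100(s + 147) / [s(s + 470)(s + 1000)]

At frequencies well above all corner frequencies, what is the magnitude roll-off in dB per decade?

Each pole contributes −20 dB/decade at high frequency; each zero contributes +20 dB/decade.
Net: 1 zero(s) − 3 pole(s) → -40 dB/decade.

-40 dB/decade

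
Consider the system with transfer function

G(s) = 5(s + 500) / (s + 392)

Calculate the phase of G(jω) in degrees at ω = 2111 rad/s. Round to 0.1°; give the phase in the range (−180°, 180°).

At s = jω = j2111:
zero (s+500): 500 + j2111 → |·| = √(500²+2111²) = √4706321 ≈ 2169.4, ∠ = arctan(2111/500) ≈ 76.67°
pole (s+392): 392 + j2111 → |·| = √(392²+2111²) = √4609985 ≈ 2147.1, ∠ = arctan(2111/392) ≈ 79.48°
∠G = 76.67° − 79.48° = -2.81°

-2.8°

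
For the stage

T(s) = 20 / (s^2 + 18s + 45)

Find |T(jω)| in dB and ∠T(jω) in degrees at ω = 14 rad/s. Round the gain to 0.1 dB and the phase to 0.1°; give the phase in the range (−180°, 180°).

Substitute s = j14:
Numerator: 20 = 20 + j0
Denominator: (j14)^2 + 18(j14) + 45 = -151 + j252
|N| = √(20² + 0²) ≈ 20, ∠N ≈ 0.00°
|D| = √(151² + 252²) ≈ 293.78, ∠D ≈ 120.93°
|T| = 20 / 293.78 ≈ 0.068078
Gain = 20 log₁₀(0.068078) ≈ -23.34 dB
∠T = 0.00° − 120.93° = -120.93°

-23.3 dB, -120.9°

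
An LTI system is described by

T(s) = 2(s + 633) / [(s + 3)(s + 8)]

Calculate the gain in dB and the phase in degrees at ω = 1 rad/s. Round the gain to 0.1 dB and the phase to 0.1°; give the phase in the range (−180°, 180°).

33.9 dB, -25.5°

At s = jω = j1:
zero (s+633): 633 + j1 → |·| = √(633²+1²) = √400690 ≈ 633, ∠ = arctan(1/633) ≈ 0.09°
pole (s+3): 3 + j1 → |·| = √(3²+1²) = √10 ≈ 3.1623, ∠ = arctan(1/3) ≈ 18.43°
pole (s+8): 8 + j1 → |·| = √(8²+1²) = √65 ≈ 8.0623, ∠ = arctan(1/8) ≈ 7.13°
|T| = 2 · 633 / 25.495 ≈ 49.657
Gain = 20 log₁₀(49.657) ≈ 33.92 dB
∠T = 0.09° − 25.56° = -25.47°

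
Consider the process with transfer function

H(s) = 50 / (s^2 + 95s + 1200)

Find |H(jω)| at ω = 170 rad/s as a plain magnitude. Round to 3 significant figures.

0.00156

Substitute s = j170:
Numerator: 50 = 50 + j0
Denominator: (j170)^2 + 95(j170) + 1200 = -27700 + j16150
|N| = √(50² + 0²) ≈ 50, ∠N ≈ 0.00°
|D| = √(27700² + 16150²) ≈ 32064, ∠D ≈ 149.76°
|H| = 50 / 32064 ≈ 0.0015594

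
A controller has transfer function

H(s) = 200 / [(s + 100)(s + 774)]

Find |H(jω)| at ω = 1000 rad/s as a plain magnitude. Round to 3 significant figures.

At s = jω = j1000:
pole (s+100): 100 + j1000 → |·| = √(100²+1000²) = √1010000 ≈ 1005, ∠ = arctan(1000/100) ≈ 84.29°
pole (s+774): 774 + j1000 → |·| = √(774²+1000²) = √1599076 ≈ 1264.5, ∠ = arctan(1000/774) ≈ 52.26°
|H| = 200 / 1.2708e+06 ≈ 0.00015738

0.000157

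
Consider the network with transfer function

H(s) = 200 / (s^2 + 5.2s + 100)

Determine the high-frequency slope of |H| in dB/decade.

-40 dB/decade

Each pole contributes −20 dB/decade at high frequency; each zero contributes +20 dB/decade.
Net: 0 zero(s) − 2 pole(s) → -40 dB/decade.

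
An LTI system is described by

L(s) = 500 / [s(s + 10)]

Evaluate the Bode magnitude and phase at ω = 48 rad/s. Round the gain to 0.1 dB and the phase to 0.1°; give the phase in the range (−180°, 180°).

-13.5 dB, -168.2°

At s = jω = j48:
pole (s+10): 10 + j48 → |·| = √(10²+48²) = √2404 ≈ 49.031, ∠ = arctan(48/10) ≈ 78.23°
pole at origin: |s| = 48, ∠ = 90.00° (in denominator)
|L| = 500 / 2353.5 ≈ 0.21245
Gain = 20 log₁₀(0.21245) ≈ -13.45 dB
∠L = 0.00° − 168.23° = -168.23°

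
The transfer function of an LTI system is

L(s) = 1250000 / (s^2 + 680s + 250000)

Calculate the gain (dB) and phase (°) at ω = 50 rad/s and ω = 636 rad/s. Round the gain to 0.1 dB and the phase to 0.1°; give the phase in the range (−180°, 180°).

At s = jω = j50:
quadratic: (j50)² + 680·j50 + 250000 = 247500 + j34000 → |·| ≈ 2.4982e+05, ∠ ≈ 7.82°
|L| = 1250000 / 2.4982e+05 ≈ 5.0036
Gain = 20 log₁₀(5.0036) ≈ 13.99 dB
∠L = 0.00° − 7.82° = -7.82°

At s = jω = j636:
quadratic: (j636)² + 680·j636 + 250000 = -154496 + j432480 → |·| ≈ 4.5925e+05, ∠ ≈ 109.66°
|L| = 1250000 / 4.5925e+05 ≈ 2.7218
Gain = 20 log₁₀(2.7218) ≈ 8.70 dB
∠L = 0.00° − 109.66° = -109.66°

ω = 50: 14.0 dB, -7.8°; ω = 636: 8.7 dB, -109.7°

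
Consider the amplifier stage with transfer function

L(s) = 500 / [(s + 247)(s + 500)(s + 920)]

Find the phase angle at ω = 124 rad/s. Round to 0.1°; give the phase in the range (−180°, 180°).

At s = jω = j124:
pole (s+247): 247 + j124 → |·| = √(247²+124²) = √76385 ≈ 276.38, ∠ = arctan(124/247) ≈ 26.66°
pole (s+500): 500 + j124 → |·| = √(500²+124²) = √265376 ≈ 515.15, ∠ = arctan(124/500) ≈ 13.93°
pole (s+920): 920 + j124 → |·| = √(920²+124²) = √861776 ≈ 928.32, ∠ = arctan(124/920) ≈ 7.68°
∠L = 0.00° − 48.27° = -48.27°

-48.3°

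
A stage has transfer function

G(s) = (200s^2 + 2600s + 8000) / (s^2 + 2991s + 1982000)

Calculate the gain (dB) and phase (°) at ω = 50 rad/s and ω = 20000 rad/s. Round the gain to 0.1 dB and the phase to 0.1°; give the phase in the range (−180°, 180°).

ω = 50: -11.8 dB, 160.9°; ω = 20000: 46.0 dB, 8.5°

Substitute s = j50:
Numerator: 200(j50)^2 + 2600(j50) + 8000 = -492000 + j130000
Denominator: (j50)^2 + 2991(j50) + 1982000 = 1979500 + j149550
|N| = √(492000² + 130000²) ≈ 5.0889e+05, ∠N ≈ 165.20°
|D| = √(1979500² + 149550²) ≈ 1.9851e+06, ∠D ≈ 4.32°
|G| = 5.0889e+05 / 1.9851e+06 ≈ 0.25635
Gain = 20 log₁₀(0.25635) ≈ -11.82 dB
∠G = 165.20° − 4.32° = 160.88°

Substitute s = j20000:
Numerator: 200(j20000)^2 + 2600(j20000) + 8000 = -79999992000 + j52000000
Denominator: (j20000)^2 + 2991(j20000) + 1982000 = -398018000 + j59820000
|N| = √(79999992000² + 52000000²) ≈ 8e+10, ∠N ≈ 179.96°
|D| = √(398018000² + 59820000²) ≈ 4.0249e+08, ∠D ≈ 171.45°
|G| = 8e+10 / 4.0249e+08 ≈ 198.76
Gain = 20 log₁₀(198.76) ≈ 45.97 dB
∠G = 179.96° − 171.45° = 8.51°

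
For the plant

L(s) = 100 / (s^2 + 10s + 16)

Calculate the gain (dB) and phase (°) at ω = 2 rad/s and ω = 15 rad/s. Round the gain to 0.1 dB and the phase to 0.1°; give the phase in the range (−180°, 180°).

ω = 2: 12.6 dB, -59.0°; ω = 15: -8.2 dB, -144.3°

Substitute s = j2:
Numerator: 100 = 100 + j0
Denominator: (j2)^2 + 10(j2) + 16 = 12 + j20
|N| = √(100² + 0²) ≈ 100, ∠N ≈ 0.00°
|D| = √(12² + 20²) ≈ 23.324, ∠D ≈ 59.04°
|L| = 100 / 23.324 ≈ 4.2874
Gain = 20 log₁₀(4.2874) ≈ 12.64 dB
∠L = 0.00° − 59.04° = -59.04°

Substitute s = j15:
Numerator: 100 = 100 + j0
Denominator: (j15)^2 + 10(j15) + 16 = -209 + j150
|N| = √(100² + 0²) ≈ 100, ∠N ≈ 0.00°
|D| = √(209² + 150²) ≈ 257.26, ∠D ≈ 144.33°
|L| = 100 / 257.26 ≈ 0.38871
Gain = 20 log₁₀(0.38871) ≈ -8.21 dB
∠L = 0.00° − 144.33° = -144.33°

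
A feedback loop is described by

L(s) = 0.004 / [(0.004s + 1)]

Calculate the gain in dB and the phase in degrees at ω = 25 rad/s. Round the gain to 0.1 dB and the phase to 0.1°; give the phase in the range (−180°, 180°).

At ω = 25 rad/s:
pole (1 + j25·0.004) = 1 + j0.1 → |·| ≈ 1.005, ∠ ≈ 5.71°
|L| = 0.004 · 1 / (1.005) ≈ 0.0039801
Gain = 20 log₁₀(0.0039801) ≈ -48.00 dB
∠L = (0°) − (5.71°) = -5.71°

-48.0 dB, -5.7°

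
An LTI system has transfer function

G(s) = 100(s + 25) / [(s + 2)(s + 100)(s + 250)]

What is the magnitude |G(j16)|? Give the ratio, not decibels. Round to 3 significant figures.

At s = jω = j16:
zero (s+25): 25 + j16 → |·| = √(25²+16²) = √881 ≈ 29.682, ∠ = arctan(16/25) ≈ 32.62°
pole (s+2): 2 + j16 → |·| = √(2²+16²) = √260 ≈ 16.125, ∠ = arctan(16/2) ≈ 82.87°
pole (s+100): 100 + j16 → |·| = √(100²+16²) = √10256 ≈ 101.27, ∠ = arctan(16/100) ≈ 9.09°
pole (s+250): 250 + j16 → |·| = √(250²+16²) = √62756 ≈ 250.51, ∠ = arctan(16/250) ≈ 3.66°
|G| = 100 · 29.682 / 4.0908e+05 ≈ 0.0072558

0.00726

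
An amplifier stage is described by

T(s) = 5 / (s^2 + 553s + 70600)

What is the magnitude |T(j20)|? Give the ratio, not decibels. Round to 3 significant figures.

Substitute s = j20:
Numerator: 5 = 5 + j0
Denominator: (j20)^2 + 553(j20) + 70600 = 70200 + j11060
|N| = √(5² + 0²) ≈ 5, ∠N ≈ 0.00°
|D| = √(70200² + 11060²) ≈ 71066, ∠D ≈ 8.95°
|T| = 5 / 71066 ≈ 7.0357e-05

7.04e-05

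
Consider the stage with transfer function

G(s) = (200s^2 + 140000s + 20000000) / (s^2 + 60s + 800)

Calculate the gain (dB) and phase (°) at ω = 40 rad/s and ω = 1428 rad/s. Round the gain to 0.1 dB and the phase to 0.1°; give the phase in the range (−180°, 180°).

ω = 40: 78.2 dB, -92.6°; ω = 1428: 46.6 dB, -24.9°

Substitute s = j40:
Numerator: 200(j40)^2 + 140000(j40) + 20000000 = 19680000 + j5600000
Denominator: (j40)^2 + 60(j40) + 800 = -800 + j2400
|N| = √(19680000² + 5600000²) ≈ 2.0461e+07, ∠N ≈ 15.88°
|D| = √(800² + 2400²) ≈ 2529.8, ∠D ≈ 108.43°
|G| = 2.0461e+07 / 2529.8 ≈ 8088
Gain = 20 log₁₀(8088) ≈ 78.16 dB
∠G = 15.88° − 108.43° = -92.55°

Substitute s = j1428:
Numerator: 200(j1428)^2 + 140000(j1428) + 20000000 = -387836800 + j199920000
Denominator: (j1428)^2 + 60(j1428) + 800 = -2038384 + j85680
|N| = √(387836800² + 199920000²) ≈ 4.3633e+08, ∠N ≈ 152.73°
|D| = √(2038384² + 85680²) ≈ 2.0402e+06, ∠D ≈ 177.59°
|G| = 4.3633e+08 / 2.0402e+06 ≈ 213.87
Gain = 20 log₁₀(213.87) ≈ 46.60 dB
∠G = 152.73° − 177.59° = -24.86°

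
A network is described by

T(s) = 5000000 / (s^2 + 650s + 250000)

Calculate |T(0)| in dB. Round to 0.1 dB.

26.0 dB

T(0) = 5000000 / 250000 = 20
20 log₁₀(20) ≈ 26.02 dB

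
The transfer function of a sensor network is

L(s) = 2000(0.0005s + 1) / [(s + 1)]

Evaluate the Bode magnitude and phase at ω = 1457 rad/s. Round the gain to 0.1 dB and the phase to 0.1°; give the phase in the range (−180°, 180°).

4.6 dB, -53.9°

At ω = 1457 rad/s:
zero (1 + j1457·0.0005) = 1 + j0.7285 → |·| ≈ 1.2372, ∠ ≈ 36.07°
pole (1 + j1457·1) = 1 + j1457 → |·| ≈ 1457, ∠ ≈ 89.96°
|L| = 2000 · 1.2372 / (1457) ≈ 1.6983
Gain = 20 log₁₀(1.6983) ≈ 4.60 dB
∠L = (36.07°) − (89.96°) = -53.89°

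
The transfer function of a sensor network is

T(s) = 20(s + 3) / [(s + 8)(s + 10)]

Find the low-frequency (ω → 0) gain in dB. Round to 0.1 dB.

-2.5 dB

T(0) = 20·3 / (8·10) = 0.75
20 log₁₀(0.75) ≈ -2.50 dB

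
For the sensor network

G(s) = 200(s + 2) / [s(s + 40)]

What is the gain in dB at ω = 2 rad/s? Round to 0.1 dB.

At s = jω = j2:
zero (s+2): 2 + j2 → |·| = √(2²+2²) = √8 ≈ 2.8284, ∠ = arctan(2/2) ≈ 45.00°
pole (s+40): 40 + j2 → |·| = √(40²+2²) = √1604 ≈ 40.05, ∠ = arctan(2/40) ≈ 2.86°
pole at origin: |s| = 2, ∠ = 90.00° (in denominator)
|G| = 200 · 2.8284 / 80.1 ≈ 7.0622
Gain = 20 log₁₀(7.0622) ≈ 16.98 dB

17.0 dB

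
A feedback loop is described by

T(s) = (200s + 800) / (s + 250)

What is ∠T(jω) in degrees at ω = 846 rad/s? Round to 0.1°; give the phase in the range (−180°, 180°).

Substitute s = j846:
Numerator: 200(j846) + 800 = 800 + j169200
Denominator: (j846) + 250 = 250 + j846
|N| = √(800² + 169200²) ≈ 1.692e+05, ∠N ≈ 89.73°
|D| = √(250² + 846²) ≈ 882.17, ∠D ≈ 73.54°
∠T = 89.73° − 73.54° = 16.19°

16.2°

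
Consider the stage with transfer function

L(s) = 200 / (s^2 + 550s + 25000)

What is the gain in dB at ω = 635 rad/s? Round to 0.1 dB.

Substitute s = j635:
Numerator: 200 = 200 + j0
Denominator: (j635)^2 + 550(j635) + 25000 = -378225 + j349250
|N| = √(200² + 0²) ≈ 200, ∠N ≈ 0.00°
|D| = √(378225² + 349250²) ≈ 5.1481e+05, ∠D ≈ 137.28°
|L| = 200 / 5.1481e+05 ≈ 0.00038849
Gain = 20 log₁₀(0.00038849) ≈ -68.21 dB

-68.2 dB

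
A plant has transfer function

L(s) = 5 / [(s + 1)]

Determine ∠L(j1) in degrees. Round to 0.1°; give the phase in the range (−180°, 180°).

At ω = 1 rad/s:
pole (1 + j1·1) = 1 + j1 → |·| ≈ 1.4142, ∠ ≈ 45.00°
∠L = (0°) − (45.00°) = -45.00°

-45.0°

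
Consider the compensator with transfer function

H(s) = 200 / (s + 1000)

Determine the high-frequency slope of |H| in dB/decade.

-20 dB/decade

Each pole contributes −20 dB/decade at high frequency; each zero contributes +20 dB/decade.
Net: 0 zero(s) − 1 pole(s) → -20 dB/decade.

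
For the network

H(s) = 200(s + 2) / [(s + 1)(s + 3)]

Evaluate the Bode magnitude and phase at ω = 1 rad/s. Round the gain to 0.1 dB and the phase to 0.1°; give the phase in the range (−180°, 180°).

40.0 dB, -36.9°

At s = jω = j1:
zero (s+2): 2 + j1 → |·| = √(2²+1²) = √5 ≈ 2.2361, ∠ = arctan(1/2) ≈ 26.57°
pole (s+1): 1 + j1 → |·| = √(1²+1²) = √2 ≈ 1.4142, ∠ = arctan(1/1) ≈ 45.00°
pole (s+3): 3 + j1 → |·| = √(3²+1²) = √10 ≈ 3.1623, ∠ = arctan(1/3) ≈ 18.43°
|H| = 200 · 2.2361 / 4.4721 ≈ 100
Gain = 20 log₁₀(100) ≈ 40.00 dB
∠H = 26.57° − 63.43° = -36.86°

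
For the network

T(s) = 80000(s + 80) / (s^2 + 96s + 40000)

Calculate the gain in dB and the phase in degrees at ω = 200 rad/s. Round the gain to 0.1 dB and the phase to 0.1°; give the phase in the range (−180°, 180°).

At s = jω = j200:
zero (s+80): 80 + j200 → |·| = √(80²+200²) = √46400 ≈ 215.41, ∠ = arctan(200/80) ≈ 68.20°
quadratic: (j200)² + 96·j200 + 40000 = 0 + j19200 → |·| ≈ 19200, ∠ ≈ 90.00°
|T| = 80000 · 215.41 / 19200 ≈ 897.54
Gain = 20 log₁₀(897.54) ≈ 59.06 dB
∠T = 68.20° − 90.00° = -21.80°

59.1 dB, -21.8°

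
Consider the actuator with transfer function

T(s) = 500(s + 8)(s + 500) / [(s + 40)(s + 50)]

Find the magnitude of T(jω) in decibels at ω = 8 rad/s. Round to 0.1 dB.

62.7 dB

At s = jω = j8:
zero (s+8): 8 + j8 → |·| = √(8²+8²) = √128 ≈ 11.314, ∠ = arctan(8/8) ≈ 45.00°
zero (s+500): 500 + j8 → |·| = √(500²+8²) = √250064 ≈ 500.06, ∠ = arctan(8/500) ≈ 0.92°
pole (s+40): 40 + j8 → |·| = √(40²+8²) = √1664 ≈ 40.792, ∠ = arctan(8/40) ≈ 11.31°
pole (s+50): 50 + j8 → |·| = √(50²+8²) = √2564 ≈ 50.636, ∠ = arctan(8/50) ≈ 9.09°
|T| = 500 · 5657.7 / 2065.5 ≈ 1369.6
Gain = 20 log₁₀(1369.6) ≈ 62.73 dB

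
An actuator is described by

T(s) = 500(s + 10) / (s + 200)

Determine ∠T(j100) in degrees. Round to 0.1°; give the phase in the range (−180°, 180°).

57.7°

At s = jω = j100:
zero (s+10): 10 + j100 → |·| = √(10²+100²) = √10100 ≈ 100.5, ∠ = arctan(100/10) ≈ 84.29°
pole (s+200): 200 + j100 → |·| = √(200²+100²) = √50000 ≈ 223.61, ∠ = arctan(100/200) ≈ 26.57°
∠T = 84.29° − 26.57° = 57.72°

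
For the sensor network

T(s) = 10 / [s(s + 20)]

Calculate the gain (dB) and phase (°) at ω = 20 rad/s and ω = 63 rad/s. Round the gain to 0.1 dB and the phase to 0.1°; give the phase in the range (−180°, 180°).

ω = 20: -35.1 dB, -135.0°; ω = 63: -52.4 dB, -162.4°

At s = jω = j20:
pole (s+20): 20 + j20 → |·| = √(20²+20²) = √800 ≈ 28.284, ∠ = arctan(20/20) ≈ 45.00°
pole at origin: |s| = 20, ∠ = 90.00° (in denominator)
|T| = 10 / 565.68 ≈ 0.017678
Gain = 20 log₁₀(0.017678) ≈ -35.05 dB
∠T = 0.00° − 135.00° = -135.00°

At s = jω = j63:
pole (s+20): 20 + j63 → |·| = √(20²+63²) = √4369 ≈ 66.098, ∠ = arctan(63/20) ≈ 72.39°
pole at origin: |s| = 63, ∠ = 90.00° (in denominator)
|T| = 10 / 4164.2 ≈ 0.0024014
Gain = 20 log₁₀(0.0024014) ≈ -52.39 dB
∠T = 0.00° − 162.39° = -162.39°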